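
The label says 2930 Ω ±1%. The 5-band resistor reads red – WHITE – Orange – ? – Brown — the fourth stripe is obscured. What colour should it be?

2930 Ω = 293 × 10^1.
The fourth band is the multiplier, 10^1, which is brown.

brown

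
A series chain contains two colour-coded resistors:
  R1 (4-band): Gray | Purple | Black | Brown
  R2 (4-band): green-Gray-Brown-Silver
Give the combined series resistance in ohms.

667 Ω

R1: grey, violet → 87; black ×1 → 87 Ω.
R2: green, grey → 58; brown ×10 → 580 Ω.
Series: 87 + 580 = 667 Ω.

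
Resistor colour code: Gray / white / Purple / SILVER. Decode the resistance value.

890000000 Ω

Grey → 8 (first significant figure)
White → 9 (second significant figure)
Violet → ×10^7 multiplier
89 × 10000000 = 890000000 Ω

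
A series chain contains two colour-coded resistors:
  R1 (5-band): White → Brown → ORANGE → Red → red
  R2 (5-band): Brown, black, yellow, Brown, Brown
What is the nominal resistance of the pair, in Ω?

R1: white, brown, orange → 913; red ×10^2 → 91300 Ω.
R2: brown, black, yellow → 104; brown ×10 → 1040 Ω.
Series: 91300 + 1040 = 92340 Ω.

92340 Ω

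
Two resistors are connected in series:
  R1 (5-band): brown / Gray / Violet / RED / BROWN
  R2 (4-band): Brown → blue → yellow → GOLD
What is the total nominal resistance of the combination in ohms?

178700 Ω

R1: brown, grey, violet → 187; red ×10^2 → 18700 Ω.
R2: brown, blue → 16; yellow ×10^4 → 160000 Ω.
Series: 18700 + 160000 = 178700 Ω.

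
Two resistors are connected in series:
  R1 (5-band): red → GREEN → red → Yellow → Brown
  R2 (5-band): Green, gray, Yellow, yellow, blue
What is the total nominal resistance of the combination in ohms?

8360000 Ω

R1: red, green, red → 252; yellow ×10^4 → 2520000 Ω.
R2: green, grey, yellow → 584; yellow ×10^4 → 5840000 Ω.
Series: 2520000 + 5840000 = 8360000 Ω.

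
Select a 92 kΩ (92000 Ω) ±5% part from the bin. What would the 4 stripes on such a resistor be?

white, red, orange, gold

92000 Ω = 92 × 10^3.
9 → white
2 → red
Multiplier 10^3 → orange.
±5% tolerance → gold.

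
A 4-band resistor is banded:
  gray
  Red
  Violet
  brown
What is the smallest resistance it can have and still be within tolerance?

811800000 Ω

Grey → 8 (first significant figure)
Red → 2 (second significant figure)
Violet → ×10^7 multiplier
Brown → ±1% tolerance
82 × 10000000 = 820000000 Ω
Smallest = 820000000 × (1 − 1/100) = 811800000 Ω.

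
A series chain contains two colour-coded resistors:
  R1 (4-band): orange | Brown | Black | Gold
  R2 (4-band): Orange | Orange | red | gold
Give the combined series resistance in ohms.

3331 Ω

R1: orange, brown → 31; black ×1 → 31 Ω.
R2: orange, orange → 33; red ×10^2 → 3300 Ω.
Series: 31 + 3300 = 3331 Ω.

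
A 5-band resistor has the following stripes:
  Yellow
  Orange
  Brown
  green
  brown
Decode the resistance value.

Yellow → 4 (first significant figure)
Orange → 3 (second significant figure)
Brown → 1 (third significant figure)
Green → ×10^5 multiplier
431 × 100000 = 43100000 Ω

43100000 Ω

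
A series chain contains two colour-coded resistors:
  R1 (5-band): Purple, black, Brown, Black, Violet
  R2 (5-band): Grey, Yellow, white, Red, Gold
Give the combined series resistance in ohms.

R1: violet, black, brown → 701; black ×1 → 701 Ω.
R2: grey, yellow, white → 849; red ×10^2 → 84900 Ω.
Series: 701 + 84900 = 85601 Ω.

85601 Ω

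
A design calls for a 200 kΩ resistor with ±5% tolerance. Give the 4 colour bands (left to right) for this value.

200000 Ω = 20 × 10^4.
2 → red
0 → black
Multiplier 10^4 → yellow.
±5% tolerance → gold.

red, black, yellow, gold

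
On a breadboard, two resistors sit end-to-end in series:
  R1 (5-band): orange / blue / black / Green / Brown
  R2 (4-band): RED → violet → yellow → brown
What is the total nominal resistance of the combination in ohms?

R1: orange, blue, black → 360; green ×10^5 → 36000000 Ω.
R2: red, violet → 27; yellow ×10^4 → 270000 Ω.
Series: 36000000 + 270000 = 36270000 Ω.

36270000 Ω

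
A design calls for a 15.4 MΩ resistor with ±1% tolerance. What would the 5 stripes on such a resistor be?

15400000 Ω = 154 × 10^5.
1 → brown
5 → green
4 → yellow
Multiplier 10^5 → green.
±1% tolerance → brown.

brown, green, yellow, green, brown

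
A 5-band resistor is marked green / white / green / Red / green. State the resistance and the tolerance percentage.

Green → 5 (first significant figure)
White → 9 (second significant figure)
Green → 5 (third significant figure)
Red → ×10^2 multiplier
Green → ±0.5% tolerance
595 × 100 = 59500 Ω

59500 Ω ±0.5%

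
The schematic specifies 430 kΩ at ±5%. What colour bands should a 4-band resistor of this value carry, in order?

430000 Ω = 43 × 10^4.
4 → yellow
3 → orange
Multiplier 10^4 → yellow.
±5% tolerance → gold.

yellow, orange, yellow, gold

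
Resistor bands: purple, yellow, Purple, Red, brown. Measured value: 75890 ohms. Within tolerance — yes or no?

Violet → 7 (first significant figure)
Yellow → 4 (second significant figure)
Violet → 7 (third significant figure)
Red → ×10^2 multiplier
Brown → ±1% tolerance
747 × 100 = 74700 Ω
Allowed range: 73953 Ω to 75447 Ω.
75890 ohms lies outside that range.

no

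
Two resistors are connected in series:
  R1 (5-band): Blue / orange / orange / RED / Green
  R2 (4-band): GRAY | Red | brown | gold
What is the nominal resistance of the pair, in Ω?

64120 Ω

R1: blue, orange, orange → 633; red ×10^2 → 63300 Ω.
R2: grey, red → 82; brown ×10 → 820 Ω.
Series: 63300 + 820 = 64120 Ω.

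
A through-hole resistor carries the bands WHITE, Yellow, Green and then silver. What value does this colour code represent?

White → 9 (first significant figure)
Yellow → 4 (second significant figure)
Green → ×10^5 multiplier
94 × 100000 = 9400000 Ω

9400000 Ω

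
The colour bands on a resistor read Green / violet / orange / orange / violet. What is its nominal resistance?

573000 Ω

Green → 5 (first significant figure)
Violet → 7 (second significant figure)
Orange → 3 (third significant figure)
Orange → ×10^3 multiplier
573 × 1000 = 573000 Ω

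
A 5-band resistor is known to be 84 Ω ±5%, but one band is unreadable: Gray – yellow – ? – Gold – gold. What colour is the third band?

84 Ω = 840 × 10^-1.
The third band gives digit 0 of the significand, and 0 is black.

black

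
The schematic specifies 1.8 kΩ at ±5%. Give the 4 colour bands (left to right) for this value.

1800 Ω = 18 × 10^2.
1 → brown
8 → grey
Multiplier 10^2 → red.
±5% tolerance → gold.

brown, grey, red, gold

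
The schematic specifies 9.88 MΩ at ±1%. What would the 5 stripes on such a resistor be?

9880000 Ω = 988 × 10^4.
9 → white
8 → grey
8 → grey
Multiplier 10^4 → yellow.
±1% tolerance → brown.

white, grey, grey, yellow, brown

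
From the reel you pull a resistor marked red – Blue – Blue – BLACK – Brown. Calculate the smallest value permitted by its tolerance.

Red → 2 (first significant figure)
Blue → 6 (second significant figure)
Blue → 6 (third significant figure)
Black → ×1 multiplier
Brown → ±1% tolerance
266 × 1 = 266 Ω
Smallest = 266 × (1 − 1/100) = 263.34 Ω.

263.34 Ω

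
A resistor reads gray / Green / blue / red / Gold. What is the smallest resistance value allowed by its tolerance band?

Grey → 8 (first significant figure)
Green → 5 (second significant figure)
Blue → 6 (third significant figure)
Red → ×10^2 multiplier
Gold → ±5% tolerance
856 × 100 = 85600 Ω
Smallest = 85600 × (1 − 5/100) = 81320 Ω.

81320 Ω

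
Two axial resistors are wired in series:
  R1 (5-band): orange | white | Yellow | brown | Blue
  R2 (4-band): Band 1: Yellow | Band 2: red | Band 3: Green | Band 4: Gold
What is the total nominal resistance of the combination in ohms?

R1: orange, white, yellow → 394; brown ×10 → 3940 Ω.
R2: yellow, red → 42; green ×10^5 → 4200000 Ω.
Series: 3940 + 4200000 = 4203940 Ω.

4203940 Ω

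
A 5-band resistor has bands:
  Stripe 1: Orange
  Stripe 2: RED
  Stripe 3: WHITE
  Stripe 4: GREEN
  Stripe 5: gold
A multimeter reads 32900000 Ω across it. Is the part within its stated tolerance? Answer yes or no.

yes

Orange → 3 (first significant figure)
Red → 2 (second significant figure)
White → 9 (third significant figure)
Green → ×10^5 multiplier
Gold → ±5% tolerance
329 × 100000 = 32900000 Ω
Allowed range: 31255000 Ω to 34545000 Ω.
32900000 Ω lies inside that range.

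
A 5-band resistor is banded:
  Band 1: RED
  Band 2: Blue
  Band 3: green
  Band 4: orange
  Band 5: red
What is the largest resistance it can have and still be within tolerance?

Red → 2 (first significant figure)
Blue → 6 (second significant figure)
Green → 5 (third significant figure)
Orange → ×10^3 multiplier
Red → ±2% tolerance
265 × 1000 = 265000 Ω
Largest = 265000 × (1 + 2/100) = 270300 Ω.

270300 Ω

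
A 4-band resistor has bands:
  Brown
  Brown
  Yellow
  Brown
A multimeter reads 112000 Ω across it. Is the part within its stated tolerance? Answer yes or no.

no

Brown → 1 (first significant figure)
Brown → 1 (second significant figure)
Yellow → ×10^4 multiplier
Brown → ±1% tolerance
11 × 10000 = 110000 Ω
Allowed range: 108900 Ω to 111100 Ω.
112000 Ω lies outside that range.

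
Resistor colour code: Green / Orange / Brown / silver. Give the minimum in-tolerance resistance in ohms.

Green → 5 (first significant figure)
Orange → 3 (second significant figure)
Brown → ×10 multiplier
Silver → ±10% tolerance
53 × 10 = 530 Ω
Minimum = 530 × (1 − 10/100) = 477 Ω.

477 Ω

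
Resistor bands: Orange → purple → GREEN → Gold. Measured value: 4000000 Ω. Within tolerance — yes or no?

no

Orange → 3 (first significant figure)
Violet → 7 (second significant figure)
Green → ×10^5 multiplier
Gold → ±5% tolerance
37 × 100000 = 3700000 Ω
Allowed range: 3515000 Ω to 3885000 Ω.
4000000 Ω lies outside that range.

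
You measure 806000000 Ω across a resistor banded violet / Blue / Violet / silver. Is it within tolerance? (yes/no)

Violet → 7 (first significant figure)
Blue → 6 (second significant figure)
Violet → ×10^7 multiplier
Silver → ±10% tolerance
76 × 10000000 = 760000000 Ω
Allowed range: 684000000 Ω to 836000000 Ω.
806000000 Ω lies inside that range.

yes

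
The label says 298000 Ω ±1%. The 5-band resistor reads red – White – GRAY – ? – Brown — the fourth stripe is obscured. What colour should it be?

298000 Ω = 298 × 10^3.
The fourth band is the multiplier, 10^3, which is orange.

orange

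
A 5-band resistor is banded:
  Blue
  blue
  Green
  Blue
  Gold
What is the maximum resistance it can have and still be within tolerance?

698250000 Ω

Blue → 6 (first significant figure)
Blue → 6 (second significant figure)
Green → 5 (third significant figure)
Blue → ×10^6 multiplier
Gold → ±5% tolerance
665 × 1000000 = 665000000 Ω
Maximum = 665000000 × (1 + 5/100) = 698250000 Ω.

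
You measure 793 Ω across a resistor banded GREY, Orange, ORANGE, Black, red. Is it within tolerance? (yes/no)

Grey → 8 (first significant figure)
Orange → 3 (second significant figure)
Orange → 3 (third significant figure)
Black → ×1 multiplier
Red → ±2% tolerance
833 × 1 = 833 Ω
Allowed range: 816.34 Ω to 849.66 Ω.
793 Ω lies outside that range.

no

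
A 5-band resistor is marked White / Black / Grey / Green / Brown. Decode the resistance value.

90800000 Ω

White → 9 (first significant figure)
Black → 0 (second significant figure)
Grey → 8 (third significant figure)
Green → ×10^5 multiplier
908 × 100000 = 90800000 Ω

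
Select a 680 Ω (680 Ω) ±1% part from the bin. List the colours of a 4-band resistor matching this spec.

blue, grey, brown, brown

680 Ω = 68 × 10^1.
6 → blue
8 → grey
Multiplier 10^1 → brown.
±1% tolerance → brown.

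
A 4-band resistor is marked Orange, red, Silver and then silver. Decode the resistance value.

Orange → 3 (first significant figure)
Red → 2 (second significant figure)
Silver → ×0.01 multiplier
32 × 0.01 = 0.32 Ω

0.32 Ω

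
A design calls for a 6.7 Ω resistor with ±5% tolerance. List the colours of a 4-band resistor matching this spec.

6.7 Ω = 67 × 10^-1.
6 → blue
7 → violet
Multiplier 10^-1 → gold.
±5% tolerance → gold.

blue, violet, gold, gold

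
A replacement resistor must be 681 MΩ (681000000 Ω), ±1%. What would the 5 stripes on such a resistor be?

681000000 Ω = 681 × 10^6.
6 → blue
8 → grey
1 → brown
Multiplier 10^6 → blue.
±1% tolerance → brown.

blue, grey, brown, blue, brown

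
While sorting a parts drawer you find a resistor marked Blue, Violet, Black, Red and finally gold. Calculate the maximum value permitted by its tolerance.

70350 Ω

Blue → 6 (first significant figure)
Violet → 7 (second significant figure)
Black → 0 (third significant figure)
Red → ×10^2 multiplier
Gold → ±5% tolerance
670 × 100 = 67000 Ω
Maximum = 67000 × (1 + 5/100) = 70350 Ω.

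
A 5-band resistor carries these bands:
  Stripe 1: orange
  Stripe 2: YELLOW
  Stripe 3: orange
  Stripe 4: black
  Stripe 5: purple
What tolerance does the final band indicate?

±0.1%

The last band, violet, is the tolerance band.
Violet corresponds to ±0.1%.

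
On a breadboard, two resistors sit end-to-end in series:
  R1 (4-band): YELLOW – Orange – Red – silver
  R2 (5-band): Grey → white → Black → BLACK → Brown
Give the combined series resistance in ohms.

5190 Ω

R1: yellow, orange → 43; red ×10^2 → 4300 Ω.
R2: grey, white, black → 890; black ×1 → 890 Ω.
Series: 4300 + 890 = 5190 Ω.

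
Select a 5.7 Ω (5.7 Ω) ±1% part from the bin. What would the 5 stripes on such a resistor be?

green, violet, black, silver, brown

5.7 Ω = 570 × 10^-2.
5 → green
7 → violet
0 → black
Multiplier 10^-2 → silver.
±1% tolerance → brown.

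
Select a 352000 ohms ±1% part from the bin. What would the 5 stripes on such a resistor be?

352000 Ω = 352 × 10^3.
3 → orange
5 → green
2 → red
Multiplier 10^3 → orange.
±1% tolerance → brown.

orange, green, red, orange, brown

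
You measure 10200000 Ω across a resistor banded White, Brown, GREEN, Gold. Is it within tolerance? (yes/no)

no

White → 9 (first significant figure)
Brown → 1 (second significant figure)
Green → ×10^5 multiplier
Gold → ±5% tolerance
91 × 100000 = 9100000 Ω
Allowed range: 8645000 Ω to 9555000 Ω.
10200000 Ω lies outside that range.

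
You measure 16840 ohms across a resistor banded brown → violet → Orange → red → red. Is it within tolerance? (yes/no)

no

Brown → 1 (first significant figure)
Violet → 7 (second significant figure)
Orange → 3 (third significant figure)
Red → ×10^2 multiplier
Red → ±2% tolerance
173 × 100 = 17300 Ω
Allowed range: 16954 Ω to 17646 Ω.
16840 ohms lies outside that range.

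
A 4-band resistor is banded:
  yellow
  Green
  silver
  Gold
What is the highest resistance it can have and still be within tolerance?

Yellow → 4 (first significant figure)
Green → 5 (second significant figure)
Silver → ×0.01 multiplier
Gold → ±5% tolerance
45 × 0.01 = 0.45 Ω
Highest = 0.45 × (1 + 5/100) = 0.4725 Ω.

0.4725 Ω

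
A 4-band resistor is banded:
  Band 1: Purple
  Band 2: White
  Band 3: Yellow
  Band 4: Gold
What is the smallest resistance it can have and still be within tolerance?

750500 Ω

Violet → 7 (first significant figure)
White → 9 (second significant figure)
Yellow → ×10^4 multiplier
Gold → ±5% tolerance
79 × 10000 = 790000 Ω
Smallest = 790000 × (1 − 5/100) = 750500 Ω.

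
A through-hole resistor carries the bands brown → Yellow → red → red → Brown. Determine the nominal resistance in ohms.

14200 Ω

Brown → 1 (first significant figure)
Yellow → 4 (second significant figure)
Red → 2 (third significant figure)
Red → ×10^2 multiplier
142 × 100 = 14200 Ω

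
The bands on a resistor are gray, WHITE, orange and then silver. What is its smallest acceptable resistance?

80100 Ω

Grey → 8 (first significant figure)
White → 9 (second significant figure)
Orange → ×10^3 multiplier
Silver → ±10% tolerance
89 × 1000 = 89000 Ω
Smallest = 89000 × (1 − 10/100) = 80100 Ω.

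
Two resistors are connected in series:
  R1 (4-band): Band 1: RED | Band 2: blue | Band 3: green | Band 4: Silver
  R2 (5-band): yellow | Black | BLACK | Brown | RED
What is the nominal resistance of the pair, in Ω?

2604000 Ω

R1: red, blue → 26; green ×10^5 → 2600000 Ω.
R2: yellow, black, black → 400; brown ×10 → 4000 Ω.
Series: 2600000 + 4000 = 2604000 Ω.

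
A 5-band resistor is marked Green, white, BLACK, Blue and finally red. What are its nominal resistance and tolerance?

Green → 5 (first significant figure)
White → 9 (second significant figure)
Black → 0 (third significant figure)
Blue → ×10^6 multiplier
Red → ±2% tolerance
590 × 1000000 = 590000000 Ω

590000000 Ω ±2%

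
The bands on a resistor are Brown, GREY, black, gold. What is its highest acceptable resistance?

Brown → 1 (first significant figure)
Grey → 8 (second significant figure)
Black → ×1 multiplier
Gold → ±5% tolerance
18 × 1 = 18 Ω
Highest = 18 × (1 + 5/100) = 18.9 Ω.

18.9 Ω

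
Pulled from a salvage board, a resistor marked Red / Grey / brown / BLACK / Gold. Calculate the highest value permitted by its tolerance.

295.05 Ω

Red → 2 (first significant figure)
Grey → 8 (second significant figure)
Brown → 1 (third significant figure)
Black → ×1 multiplier
Gold → ±5% tolerance
281 × 1 = 281 Ω
Highest = 281 × (1 + 5/100) = 295.05 Ω.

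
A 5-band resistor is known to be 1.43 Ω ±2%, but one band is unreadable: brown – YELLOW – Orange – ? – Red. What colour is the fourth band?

1.43 Ω = 143 × 10^-2.
The fourth band is the multiplier, 10^-2, which is silver.

silver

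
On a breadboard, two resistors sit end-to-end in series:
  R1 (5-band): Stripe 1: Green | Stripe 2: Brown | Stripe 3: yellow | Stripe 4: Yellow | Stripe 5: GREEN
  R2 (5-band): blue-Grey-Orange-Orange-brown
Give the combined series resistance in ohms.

R1: green, brown, yellow → 514; yellow ×10^4 → 5140000 Ω.
R2: blue, grey, orange → 683; orange ×10^3 → 683000 Ω.
Series: 5140000 + 683000 = 5823000 Ω.

5823000 Ω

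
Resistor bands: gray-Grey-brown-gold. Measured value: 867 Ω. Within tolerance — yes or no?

Grey → 8 (first significant figure)
Grey → 8 (second significant figure)
Brown → ×10 multiplier
Gold → ±5% tolerance
88 × 10 = 880 Ω
Allowed range: 836 Ω to 924 Ω.
867 Ω lies inside that range.

yes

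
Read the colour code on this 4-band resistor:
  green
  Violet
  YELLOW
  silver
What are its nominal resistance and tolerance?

570000 Ω ±10%

Green → 5 (first significant figure)
Violet → 7 (second significant figure)
Yellow → ×10^4 multiplier
Silver → ±10% tolerance
57 × 10000 = 570000 Ω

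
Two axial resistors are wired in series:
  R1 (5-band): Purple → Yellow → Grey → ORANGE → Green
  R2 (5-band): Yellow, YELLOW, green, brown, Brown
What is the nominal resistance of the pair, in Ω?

752450 Ω

R1: violet, yellow, grey → 748; orange ×10^3 → 748000 Ω.
R2: yellow, yellow, green → 445; brown ×10 → 4450 Ω.
Series: 748000 + 4450 = 752450 Ω.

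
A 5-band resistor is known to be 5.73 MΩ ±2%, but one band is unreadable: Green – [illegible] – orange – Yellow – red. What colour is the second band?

5730000 Ω = 573 × 10^4.
The second band gives digit 7 of the significand, and 7 is violet.

violet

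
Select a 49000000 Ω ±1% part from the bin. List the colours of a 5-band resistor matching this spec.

yellow, white, black, green, brown

49000000 Ω = 490 × 10^5.
4 → yellow
9 → white
0 → black
Multiplier 10^5 → green.
±1% tolerance → brown.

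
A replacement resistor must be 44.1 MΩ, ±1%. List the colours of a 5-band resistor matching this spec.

44100000 Ω = 441 × 10^5.
4 → yellow
4 → yellow
1 → brown
Multiplier 10^5 → green.
±1% tolerance → brown.

yellow, yellow, brown, green, brown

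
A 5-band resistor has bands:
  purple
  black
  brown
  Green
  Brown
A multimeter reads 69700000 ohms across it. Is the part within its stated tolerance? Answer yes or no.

yes

Violet → 7 (first significant figure)
Black → 0 (second significant figure)
Brown → 1 (third significant figure)
Green → ×10^5 multiplier
Brown → ±1% tolerance
701 × 100000 = 70100000 Ω
Allowed range: 69399000 Ω to 70801000 Ω.
69700000 ohms lies inside that range.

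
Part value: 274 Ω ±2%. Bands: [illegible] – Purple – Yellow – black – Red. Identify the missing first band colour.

red

274 Ω = 274 × 10^0.
The first band gives digit 2 of the significand, and 2 is red.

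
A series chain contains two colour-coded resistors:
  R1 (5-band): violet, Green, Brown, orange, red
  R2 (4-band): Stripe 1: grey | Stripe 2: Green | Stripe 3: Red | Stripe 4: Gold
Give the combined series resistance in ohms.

R1: violet, green, brown → 751; orange ×10^3 → 751000 Ω.
R2: grey, green → 85; red ×10^2 → 8500 Ω.
Series: 751000 + 8500 = 759500 Ω.

759500 Ω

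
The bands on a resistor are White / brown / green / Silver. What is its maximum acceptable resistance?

White → 9 (first significant figure)
Brown → 1 (second significant figure)
Green → ×10^5 multiplier
Silver → ±10% tolerance
91 × 100000 = 9100000 Ω
Maximum = 9100000 × (1 + 10/100) = 10010000 Ω.

10010000 Ω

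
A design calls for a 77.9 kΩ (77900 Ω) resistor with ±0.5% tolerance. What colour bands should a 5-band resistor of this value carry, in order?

77900 Ω = 779 × 10^2.
7 → violet
7 → violet
9 → white
Multiplier 10^2 → red.
±0.5% tolerance → green.

violet, violet, white, red, green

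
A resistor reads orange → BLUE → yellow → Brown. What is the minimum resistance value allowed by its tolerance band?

356400 Ω

Orange → 3 (first significant figure)
Blue → 6 (second significant figure)
Yellow → ×10^4 multiplier
Brown → ±1% tolerance
36 × 10000 = 360000 Ω
Minimum = 360000 × (1 − 1/100) = 356400 Ω.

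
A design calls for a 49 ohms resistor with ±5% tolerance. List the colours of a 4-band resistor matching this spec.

49 Ω = 49 × 10^0.
4 → yellow
9 → white
Multiplier 10^0 → black.
±5% tolerance → gold.

yellow, white, black, gold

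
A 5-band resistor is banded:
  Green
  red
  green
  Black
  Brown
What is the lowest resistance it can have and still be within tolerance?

Green → 5 (first significant figure)
Red → 2 (second significant figure)
Green → 5 (third significant figure)
Black → ×1 multiplier
Brown → ±1% tolerance
525 × 1 = 525 Ω
Lowest = 525 × (1 − 1/100) = 519.75 Ω.

519.75 Ω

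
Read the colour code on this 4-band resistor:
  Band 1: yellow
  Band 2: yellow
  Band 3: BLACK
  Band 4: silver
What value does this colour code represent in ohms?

Yellow → 4 (first significant figure)
Yellow → 4 (second significant figure)
Black → ×1 multiplier
44 × 1 = 44 Ω

44 Ω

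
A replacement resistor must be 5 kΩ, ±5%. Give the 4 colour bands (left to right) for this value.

green, black, red, gold

5000 Ω = 50 × 10^2.
5 → green
0 → black
Multiplier 10^2 → red.
±5% tolerance → gold.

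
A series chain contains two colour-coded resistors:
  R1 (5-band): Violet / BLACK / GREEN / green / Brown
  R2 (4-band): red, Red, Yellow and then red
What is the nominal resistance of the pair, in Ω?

R1: violet, black, green → 705; green ×10^5 → 70500000 Ω.
R2: red, red → 22; yellow ×10^4 → 220000 Ω.
Series: 70500000 + 220000 = 70720000 Ω.

70720000 Ω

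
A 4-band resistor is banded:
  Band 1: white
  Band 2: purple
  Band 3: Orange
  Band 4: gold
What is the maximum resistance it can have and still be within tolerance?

101850 Ω

White → 9 (first significant figure)
Violet → 7 (second significant figure)
Orange → ×10^3 multiplier
Gold → ±5% tolerance
97 × 1000 = 97000 Ω
Maximum = 97000 × (1 + 5/100) = 101850 Ω.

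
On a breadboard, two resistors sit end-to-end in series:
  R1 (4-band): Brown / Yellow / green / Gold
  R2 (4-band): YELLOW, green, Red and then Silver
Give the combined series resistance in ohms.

1404500 Ω

R1: brown, yellow → 14; green ×10^5 → 1400000 Ω.
R2: yellow, green → 45; red ×10^2 → 4500 Ω.
Series: 1400000 + 4500 = 1404500 Ω.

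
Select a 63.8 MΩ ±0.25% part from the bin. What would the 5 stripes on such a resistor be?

blue, orange, grey, green, blue

63800000 Ω = 638 × 10^5.
6 → blue
3 → orange
8 → grey
Multiplier 10^5 → green.
±0.25% tolerance → blue.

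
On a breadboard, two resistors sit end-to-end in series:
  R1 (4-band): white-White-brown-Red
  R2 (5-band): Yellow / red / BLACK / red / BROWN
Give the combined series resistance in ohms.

R1: white, white → 99; brown ×10 → 990 Ω.
R2: yellow, red, black → 420; red ×10^2 → 42000 Ω.
Series: 990 + 42000 = 42990 Ω.

42990 Ω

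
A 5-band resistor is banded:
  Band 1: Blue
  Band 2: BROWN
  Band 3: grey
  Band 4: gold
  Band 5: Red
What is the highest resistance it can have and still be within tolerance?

Blue → 6 (first significant figure)
Brown → 1 (second significant figure)
Grey → 8 (third significant figure)
Gold → ×0.1 multiplier
Red → ±2% tolerance
618 × 0.1 = 61.8 Ω
Highest = 61.8 × (1 + 2/100) = 63.036 Ω.

63.036 Ω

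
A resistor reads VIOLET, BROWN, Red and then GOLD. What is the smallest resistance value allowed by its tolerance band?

Violet → 7 (first significant figure)
Brown → 1 (second significant figure)
Red → ×10^2 multiplier
Gold → ±5% tolerance
71 × 100 = 7100 Ω
Smallest = 7100 × (1 − 5/100) = 6745 Ω.

6745 Ω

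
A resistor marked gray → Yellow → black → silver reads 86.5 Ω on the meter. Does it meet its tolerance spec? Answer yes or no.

yes

Grey → 8 (first significant figure)
Yellow → 4 (second significant figure)
Black → ×1 multiplier
Silver → ±10% tolerance
84 × 1 = 84 Ω
Allowed range: 75.6 Ω to 92.4 Ω.
86.5 Ω lies inside that range.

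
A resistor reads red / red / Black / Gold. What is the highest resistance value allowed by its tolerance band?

23.1 Ω

Red → 2 (first significant figure)
Red → 2 (second significant figure)
Black → ×1 multiplier
Gold → ±5% tolerance
22 × 1 = 22 Ω
Highest = 22 × (1 + 5/100) = 23.1 Ω.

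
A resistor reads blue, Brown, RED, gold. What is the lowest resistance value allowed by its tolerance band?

5795 Ω

Blue → 6 (first significant figure)
Brown → 1 (second significant figure)
Red → ×10^2 multiplier
Gold → ±5% tolerance
61 × 100 = 6100 Ω
Lowest = 6100 × (1 − 5/100) = 5795 Ω.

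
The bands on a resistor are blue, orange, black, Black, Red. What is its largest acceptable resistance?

642.6 Ω

Blue → 6 (first significant figure)
Orange → 3 (second significant figure)
Black → 0 (third significant figure)
Black → ×1 multiplier
Red → ±2% tolerance
630 × 1 = 630 Ω
Largest = 630 × (1 + 2/100) = 642.6 Ω.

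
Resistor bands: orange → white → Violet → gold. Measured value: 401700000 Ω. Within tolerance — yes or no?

Orange → 3 (first significant figure)
White → 9 (second significant figure)
Violet → ×10^7 multiplier
Gold → ±5% tolerance
39 × 10000000 = 390000000 Ω
Allowed range: 370500000 Ω to 409500000 Ω.
401700000 Ω lies inside that range.

yes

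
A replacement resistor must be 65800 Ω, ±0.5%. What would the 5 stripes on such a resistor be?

65800 Ω = 658 × 10^2.
6 → blue
5 → green
8 → grey
Multiplier 10^2 → red.
±0.5% tolerance → green.

blue, green, grey, red, green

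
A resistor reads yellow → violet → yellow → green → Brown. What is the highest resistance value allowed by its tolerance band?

Yellow → 4 (first significant figure)
Violet → 7 (second significant figure)
Yellow → 4 (third significant figure)
Green → ×10^5 multiplier
Brown → ±1% tolerance
474 × 100000 = 47400000 Ω
Highest = 47400000 × (1 + 1/100) = 47874000 Ω.

47874000 Ω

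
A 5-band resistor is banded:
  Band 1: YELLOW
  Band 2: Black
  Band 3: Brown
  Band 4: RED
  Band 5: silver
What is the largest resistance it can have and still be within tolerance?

Yellow → 4 (first significant figure)
Black → 0 (second significant figure)
Brown → 1 (third significant figure)
Red → ×10^2 multiplier
Silver → ±10% tolerance
401 × 100 = 40100 Ω
Largest = 40100 × (1 + 10/100) = 44110 Ω.

44110 Ω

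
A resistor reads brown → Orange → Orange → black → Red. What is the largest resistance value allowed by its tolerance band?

Brown → 1 (first significant figure)
Orange → 3 (second significant figure)
Orange → 3 (third significant figure)
Black → ×1 multiplier
Red → ±2% tolerance
133 × 1 = 133 Ω
Largest = 133 × (1 + 2/100) = 135.66 Ω.

135.66 Ω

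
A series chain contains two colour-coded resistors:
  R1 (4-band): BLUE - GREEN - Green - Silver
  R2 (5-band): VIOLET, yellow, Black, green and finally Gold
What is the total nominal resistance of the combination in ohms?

R1: blue, green → 65; green ×10^5 → 6500000 Ω.
R2: violet, yellow, black → 740; green ×10^5 → 74000000 Ω.
Series: 6500000 + 74000000 = 80500000 Ω.

80500000 Ω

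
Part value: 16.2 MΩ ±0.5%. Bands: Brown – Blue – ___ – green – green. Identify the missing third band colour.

16200000 Ω = 162 × 10^5.
The third band gives digit 2 of the significand, and 2 is red.

red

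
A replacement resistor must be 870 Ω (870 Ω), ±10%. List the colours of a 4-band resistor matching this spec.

grey, violet, brown, silver

870 Ω = 87 × 10^1.
8 → grey
7 → violet
Multiplier 10^1 → brown.
±10% tolerance → silver.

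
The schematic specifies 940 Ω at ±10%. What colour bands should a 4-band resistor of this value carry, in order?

940 Ω = 94 × 10^1.
9 → white
4 → yellow
Multiplier 10^1 → brown.
±10% tolerance → silver.

white, yellow, brown, silver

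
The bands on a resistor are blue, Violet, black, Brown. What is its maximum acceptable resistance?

Blue → 6 (first significant figure)
Violet → 7 (second significant figure)
Black → ×1 multiplier
Brown → ±1% tolerance
67 × 1 = 67 Ω
Maximum = 67 × (1 + 1/100) = 67.67 Ω.

67.67 Ω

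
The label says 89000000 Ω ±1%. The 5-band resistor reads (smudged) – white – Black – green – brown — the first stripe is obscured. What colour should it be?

grey

89000000 Ω = 890 × 10^5.
The first band gives digit 8 of the significand, and 8 is grey.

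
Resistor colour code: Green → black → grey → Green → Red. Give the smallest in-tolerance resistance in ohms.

49784000 Ω

Green → 5 (first significant figure)
Black → 0 (second significant figure)
Grey → 8 (third significant figure)
Green → ×10^5 multiplier
Red → ±2% tolerance
508 × 100000 = 50800000 Ω
Smallest = 50800000 × (1 − 2/100) = 49784000 Ω.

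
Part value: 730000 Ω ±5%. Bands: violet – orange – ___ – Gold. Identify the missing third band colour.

yellow

730000 Ω = 73 × 10^4.
The third band is the multiplier, 10^4, which is yellow.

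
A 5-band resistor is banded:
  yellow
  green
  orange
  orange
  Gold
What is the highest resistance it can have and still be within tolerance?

475650 Ω

Yellow → 4 (first significant figure)
Green → 5 (second significant figure)
Orange → 3 (third significant figure)
Orange → ×10^3 multiplier
Gold → ±5% tolerance
453 × 1000 = 453000 Ω
Highest = 453000 × (1 + 5/100) = 475650 Ω.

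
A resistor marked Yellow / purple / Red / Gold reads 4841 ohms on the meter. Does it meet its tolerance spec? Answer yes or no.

yes

Yellow → 4 (first significant figure)
Violet → 7 (second significant figure)
Red → ×10^2 multiplier
Gold → ±5% tolerance
47 × 100 = 4700 Ω
Allowed range: 4465 Ω to 4935 Ω.
4841 ohms lies inside that range.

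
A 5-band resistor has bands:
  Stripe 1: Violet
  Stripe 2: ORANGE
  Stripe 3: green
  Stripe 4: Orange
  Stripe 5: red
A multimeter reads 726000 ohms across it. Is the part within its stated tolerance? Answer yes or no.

Violet → 7 (first significant figure)
Orange → 3 (second significant figure)
Green → 5 (third significant figure)
Orange → ×10^3 multiplier
Red → ±2% tolerance
735 × 1000 = 735000 Ω
Allowed range: 720300 Ω to 749700 Ω.
726000 ohms lies inside that range.

yes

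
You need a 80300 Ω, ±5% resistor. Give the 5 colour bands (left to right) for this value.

grey, black, orange, red, gold

80300 Ω = 803 × 10^2.
8 → grey
0 → black
3 → orange
Multiplier 10^2 → red.
±5% tolerance → gold.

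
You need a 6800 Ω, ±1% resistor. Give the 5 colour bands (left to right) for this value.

6800 Ω = 680 × 10^1.
6 → blue
8 → grey
0 → black
Multiplier 10^1 → brown.
±1% tolerance → brown.

blue, grey, black, brown, brown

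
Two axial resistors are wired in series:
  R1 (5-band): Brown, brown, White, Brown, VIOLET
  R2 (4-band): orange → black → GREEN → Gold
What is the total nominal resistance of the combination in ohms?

3001190 Ω

R1: brown, brown, white → 119; brown ×10 → 1190 Ω.
R2: orange, black → 30; green ×10^5 → 3000000 Ω.
Series: 1190 + 3000000 = 3001190 Ω.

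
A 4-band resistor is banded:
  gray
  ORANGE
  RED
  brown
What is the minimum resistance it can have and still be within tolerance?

Grey → 8 (first significant figure)
Orange → 3 (second significant figure)
Red → ×10^2 multiplier
Brown → ±1% tolerance
83 × 100 = 8300 Ω
Minimum = 8300 × (1 − 1/100) = 8217 Ω.

8217 Ω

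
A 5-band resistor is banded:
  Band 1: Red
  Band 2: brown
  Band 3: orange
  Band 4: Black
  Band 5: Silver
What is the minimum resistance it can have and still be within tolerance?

191.7 Ω

Red → 2 (first significant figure)
Brown → 1 (second significant figure)
Orange → 3 (third significant figure)
Black → ×1 multiplier
Silver → ±10% tolerance
213 × 1 = 213 Ω
Minimum = 213 × (1 − 10/100) = 191.7 Ω.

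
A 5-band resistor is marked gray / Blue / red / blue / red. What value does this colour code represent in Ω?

862000000 Ω

Grey → 8 (first significant figure)
Blue → 6 (second significant figure)
Red → 2 (third significant figure)
Blue → ×10^6 multiplier
862 × 1000000 = 862000000 Ω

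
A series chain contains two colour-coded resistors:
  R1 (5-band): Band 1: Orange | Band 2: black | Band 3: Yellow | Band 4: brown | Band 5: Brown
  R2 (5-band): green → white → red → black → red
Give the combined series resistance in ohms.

R1: orange, black, yellow → 304; brown ×10 → 3040 Ω.
R2: green, white, red → 592; black ×1 → 592 Ω.
Series: 3040 + 592 = 3632 Ω.

3632 Ω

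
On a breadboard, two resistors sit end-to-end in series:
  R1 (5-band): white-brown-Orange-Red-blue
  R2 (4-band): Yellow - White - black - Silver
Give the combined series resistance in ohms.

91349 Ω

R1: white, brown, orange → 913; red ×10^2 → 91300 Ω.
R2: yellow, white → 49; black ×1 → 49 Ω.
Series: 91300 + 49 = 91349 Ω.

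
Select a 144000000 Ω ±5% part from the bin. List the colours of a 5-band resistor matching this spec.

144000000 Ω = 144 × 10^6.
1 → brown
4 → yellow
4 → yellow
Multiplier 10^6 → blue.
±5% tolerance → gold.

brown, yellow, yellow, blue, gold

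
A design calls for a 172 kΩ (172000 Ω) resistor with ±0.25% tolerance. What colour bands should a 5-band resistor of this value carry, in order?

172000 Ω = 172 × 10^3.
1 → brown
7 → violet
2 → red
Multiplier 10^3 → orange.
±0.25% tolerance → blue.

brown, violet, red, orange, blue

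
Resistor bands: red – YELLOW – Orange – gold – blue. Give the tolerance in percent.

±0.25%

The last band, blue, is the tolerance band.
Blue corresponds to ±0.25%.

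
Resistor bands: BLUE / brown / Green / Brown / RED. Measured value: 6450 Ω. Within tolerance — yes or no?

no

Blue → 6 (first significant figure)
Brown → 1 (second significant figure)
Green → 5 (third significant figure)
Brown → ×10 multiplier
Red → ±2% tolerance
615 × 10 = 6150 Ω
Allowed range: 6027 Ω to 6273 Ω.
6450 Ω lies outside that range.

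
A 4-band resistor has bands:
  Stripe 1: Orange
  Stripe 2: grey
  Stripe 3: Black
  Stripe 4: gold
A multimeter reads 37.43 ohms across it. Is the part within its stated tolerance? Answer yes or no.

Orange → 3 (first significant figure)
Grey → 8 (second significant figure)
Black → ×1 multiplier
Gold → ±5% tolerance
38 × 1 = 38 Ω
Allowed range: 36.1 Ω to 39.9 Ω.
37.43 ohms lies inside that range.

yes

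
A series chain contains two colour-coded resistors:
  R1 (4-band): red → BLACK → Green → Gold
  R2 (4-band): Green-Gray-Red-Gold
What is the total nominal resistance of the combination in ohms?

2005800 Ω

R1: red, black → 20; green ×10^5 → 2000000 Ω.
R2: green, grey → 58; red ×10^2 → 5800 Ω.
Series: 2000000 + 5800 = 2005800 Ω.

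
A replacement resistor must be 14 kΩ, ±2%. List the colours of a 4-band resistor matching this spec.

14000 Ω = 14 × 10^3.
1 → brown
4 → yellow
Multiplier 10^3 → orange.
±2% tolerance → red.

brown, yellow, orange, red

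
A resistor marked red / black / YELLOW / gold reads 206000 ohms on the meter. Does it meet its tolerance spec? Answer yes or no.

Red → 2 (first significant figure)
Black → 0 (second significant figure)
Yellow → ×10^4 multiplier
Gold → ±5% tolerance
20 × 10000 = 200000 Ω
Allowed range: 190000 Ω to 210000 Ω.
206000 ohms lies inside that range.

yes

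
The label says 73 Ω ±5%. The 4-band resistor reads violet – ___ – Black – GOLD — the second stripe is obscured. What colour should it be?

orange

73 Ω = 73 × 10^0.
The second band gives digit 3 of the significand, and 3 is orange.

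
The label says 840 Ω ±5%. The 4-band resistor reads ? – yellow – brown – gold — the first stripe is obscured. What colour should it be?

grey

840 Ω = 84 × 10^1.
The first band gives digit 8 of the significand, and 8 is grey.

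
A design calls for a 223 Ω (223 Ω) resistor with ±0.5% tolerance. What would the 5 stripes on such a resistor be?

223 Ω = 223 × 10^0.
2 → red
2 → red
3 → orange
Multiplier 10^0 → black.
±0.5% tolerance → green.

red, red, orange, black, green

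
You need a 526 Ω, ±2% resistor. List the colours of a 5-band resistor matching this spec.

green, red, blue, black, red

526 Ω = 526 × 10^0.
5 → green
2 → red
6 → blue
Multiplier 10^0 → black.
±2% tolerance → red.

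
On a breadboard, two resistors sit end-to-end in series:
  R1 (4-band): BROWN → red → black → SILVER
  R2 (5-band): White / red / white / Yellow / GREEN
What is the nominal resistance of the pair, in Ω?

9290012 Ω

R1: brown, red → 12; black ×1 → 12 Ω.
R2: white, red, white → 929; yellow ×10^4 → 9290000 Ω.
Series: 12 + 9290000 = 9290012 Ω.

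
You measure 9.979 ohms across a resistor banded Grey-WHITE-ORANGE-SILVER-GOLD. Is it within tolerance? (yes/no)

no

Grey → 8 (first significant figure)
White → 9 (second significant figure)
Orange → 3 (third significant figure)
Silver → ×0.01 multiplier
Gold → ±5% tolerance
893 × 0.01 = 8.93 Ω
Allowed range: 8.4835 Ω to 9.3765 Ω.
9.979 ohms lies outside that range.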